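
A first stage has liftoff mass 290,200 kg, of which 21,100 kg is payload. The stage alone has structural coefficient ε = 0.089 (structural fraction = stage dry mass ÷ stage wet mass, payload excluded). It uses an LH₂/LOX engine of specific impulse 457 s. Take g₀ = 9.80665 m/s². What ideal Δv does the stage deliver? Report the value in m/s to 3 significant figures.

Stage wet mass = m₀ − payload = 290,200 − 21,100 = 269,100 kg.
Stage dry mass = ε × stage wet mass = 0.089 × 269,100 = 23,949.9 kg.
Burnout mass m_f = stage dry + payload = 23,949.9 + 21,100 = 45,049.9 kg.
v_e = Isp · g₀ = 457 × 9.80665 = 4481.6 m/s.
Δv = v_e · ln(290,200/45,049.9) = 4481.6 × ln(6.442) = 4481.6 × 1.8628 ≈ 8348 m/s.

Δv ≈ 8350 m/s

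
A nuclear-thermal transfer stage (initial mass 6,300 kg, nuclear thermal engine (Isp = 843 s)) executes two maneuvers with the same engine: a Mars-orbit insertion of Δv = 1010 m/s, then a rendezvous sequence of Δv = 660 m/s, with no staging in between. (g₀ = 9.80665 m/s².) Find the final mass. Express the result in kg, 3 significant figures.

final mass ≈ 5150 kg

v_e = Isp · g₀ = 843 × 9.80665 = 8267.0 m/s.
After the first burn: m = 6300 × exp(−1010/8267.0) = 6300 × 0.88500 = 5,575.5 kg.
After the second burn: m = 5,575.5 × exp(−660/8267.0) = 5,575.5 × 0.92327 = 5,147.69 kg.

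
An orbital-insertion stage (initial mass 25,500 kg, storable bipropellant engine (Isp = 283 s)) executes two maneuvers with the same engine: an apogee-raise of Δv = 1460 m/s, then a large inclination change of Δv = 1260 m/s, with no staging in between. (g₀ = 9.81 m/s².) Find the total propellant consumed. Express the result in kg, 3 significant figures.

total propellant consumed ≈ 15900 kg

v_e = Isp · g₀ = 283 × 9.81 = 2776.2 m/s.
After the first burn: m = 25500 × exp(−1460/2776.2) = 25500 × 0.59103 = 15,071.3 kg.
After the second burn: m = 15,071.3 × exp(−1260/2776.2) = 15,071.3 × 0.63518 = 9,572.99 kg.
Total propellant = m₀ − m_final = 25500 − 9,572.99 = 15,927.01 kg.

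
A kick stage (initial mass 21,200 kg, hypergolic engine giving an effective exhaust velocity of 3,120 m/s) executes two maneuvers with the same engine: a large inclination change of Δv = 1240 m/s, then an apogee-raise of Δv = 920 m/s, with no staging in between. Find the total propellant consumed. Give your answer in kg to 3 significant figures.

After the first burn: m = 21200 × exp(−1240/3120.0) = 21200 × 0.67204 = 14,247.2 kg.
After the second burn: m = 14,247.2 × exp(−920/3120.0) = 14,247.2 × 0.74463 = 10,608.9 kg.
Total propellant = m₀ − m_final = 21200 − 10,608.9 = 10,591.1 kg.

total propellant consumed ≈ 10600 kg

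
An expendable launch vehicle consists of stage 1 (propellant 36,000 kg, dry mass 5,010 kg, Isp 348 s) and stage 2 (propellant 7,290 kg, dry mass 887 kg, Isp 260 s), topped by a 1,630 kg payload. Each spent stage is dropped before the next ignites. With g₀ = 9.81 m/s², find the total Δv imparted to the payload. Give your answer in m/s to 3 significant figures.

Δv ≈ 7680 m/s

Ignition mass of stage 1 = 36,000+5,010 + 7,290+887 + 1,630 = 50,817 kg.
Stage 1: m₀ = 50,817 kg, m_f = 50,817 − 36,000 = 14,817 kg; Δv = 348×9.81×ln(3.43) = 3413.9×1.2325 ≈ 4207 m/s.
Stage 2: m₀ = 9,807 kg, m_f = 9,807 − 7,290 = 2,517 kg; Δv = 260×9.81×ln(3.896) = 2550.6×1.3600 ≈ 3469 m/s.
Total Δv = 4207 + 3469 = 7676 m/s.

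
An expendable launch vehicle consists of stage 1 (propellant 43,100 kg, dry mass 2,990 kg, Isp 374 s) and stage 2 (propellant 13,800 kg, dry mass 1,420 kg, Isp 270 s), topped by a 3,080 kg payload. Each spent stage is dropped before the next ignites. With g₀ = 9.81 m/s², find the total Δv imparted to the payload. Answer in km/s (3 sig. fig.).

Δv ≈ 7.78 km/s

Ignition mass of stage 1 = 43,100+2,990 + 13,800+1,420 + 3,080 = 64,390 kg.
Stage 1: m₀ = 64,390 kg, m_f = 64,390 − 43,100 = 21,290 kg; Δv = 374×9.81×ln(3.024) = 3668.9×1.1067 ≈ 4060 m/s.
Stage 2: m₀ = 18,300 kg, m_f = 18,300 − 13,800 = 4,500 kg; Δv = 270×9.81×ln(4.067) = 2648.7×1.4028 ≈ 3716 m/s.
Total Δv = 4060 + 3716 = 7776 m/s.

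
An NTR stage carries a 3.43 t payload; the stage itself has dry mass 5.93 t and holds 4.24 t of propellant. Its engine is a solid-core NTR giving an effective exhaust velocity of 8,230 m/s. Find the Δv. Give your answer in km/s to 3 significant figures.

m₀ = payload + dry + propellant = 3.43 + 5.93 + 4.24 = 13.6 t.
m_f = payload + dry = 3.43 + 5.93 = 9.36 t.
From the ideal rocket equation, Δv = v_e · ln(m₀/m_f) = 8230.0 × ln(1.453) = 8230.0 × 0.3736 ≈ 3074.9 m/s.

Δv ≈ 3.07 km/s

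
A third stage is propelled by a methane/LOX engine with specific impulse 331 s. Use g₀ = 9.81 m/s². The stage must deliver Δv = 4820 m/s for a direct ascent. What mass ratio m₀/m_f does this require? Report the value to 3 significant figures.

mass ratio ≈ 4.41

v_e = Isp · g₀ = 331 × 9.81 = 3247.1 m/s.
m₀/m_f = exp(Δv / v_e) = exp(4820 / 3247.1) = exp(1.4844) = 4.4123.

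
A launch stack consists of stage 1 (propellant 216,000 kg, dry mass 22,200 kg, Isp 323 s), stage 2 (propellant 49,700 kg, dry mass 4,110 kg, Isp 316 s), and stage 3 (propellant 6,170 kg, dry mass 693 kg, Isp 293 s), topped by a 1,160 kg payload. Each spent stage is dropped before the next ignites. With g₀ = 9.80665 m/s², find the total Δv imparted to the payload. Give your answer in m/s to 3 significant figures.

Δv ≈ 13300 m/s

Ignition mass of stage 1 = 216,000+22,200 + 49,700+4,110 + 6,170+693 + 1,160 = 300,033 kg.
Stage 1: m₀ = 300,033 kg, m_f = 300,033 − 216,000 = 84,033 kg; Δv = 323×9.80665×ln(3.57) = 3167.5×1.2727 ≈ 4031 m/s.
Stage 2: m₀ = 61,833 kg, m_f = 61,833 − 49,700 = 12,133 kg; Δv = 316×9.80665×ln(5.096) = 3098.9×1.6285 ≈ 5047 m/s.
Stage 3: m₀ = 8,023 kg, m_f = 8,023 − 6,170 = 1,853 kg; Δv = 293×9.80665×ln(4.33) = 2873.3×1.4655 ≈ 4211 m/s.
Total Δv = 4031 + 5047 + 4211 = 13289 m/s.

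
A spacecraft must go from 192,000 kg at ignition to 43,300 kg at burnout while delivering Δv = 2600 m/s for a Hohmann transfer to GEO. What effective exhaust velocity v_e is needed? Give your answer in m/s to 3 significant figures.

v_e ≈ 1750 m/s

ln(m₀/m_f) = ln(192000/43300) = ln(4.434) = 1.4893.
By the Tsiolkovsky rocket equation, v_e = Δv / ln(m₀/m_f) = 2600 / 1.4893 = 1745.7 m/s.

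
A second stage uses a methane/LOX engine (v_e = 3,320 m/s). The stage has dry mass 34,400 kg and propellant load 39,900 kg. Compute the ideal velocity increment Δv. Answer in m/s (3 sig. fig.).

m₀ = m_dry + m_prop = 34,400 + 39,900 = 74,300 kg.
By the Tsiolkovsky rocket equation, Δv = v_e · ln(m₀/m_f) = 3320.0 × ln(2.16) = 3320.0 × 0.7701 ≈ 2556.6 m/s.

Δv ≈ 2560 m/s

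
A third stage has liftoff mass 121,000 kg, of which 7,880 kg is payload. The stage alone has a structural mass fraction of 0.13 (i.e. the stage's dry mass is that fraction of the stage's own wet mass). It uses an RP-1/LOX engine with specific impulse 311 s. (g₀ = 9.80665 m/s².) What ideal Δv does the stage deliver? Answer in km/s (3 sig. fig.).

Δv ≈ 5.12 km/s

Stage wet mass = m₀ − payload = 121,000 − 7,880 = 113,120 kg.
Stage dry mass = ε × stage wet mass = 0.13 × 113,120 = 14,705.6 kg.
Burnout mass m_f = stage dry + payload = 14,705.6 + 7,880 = 22,585.6 kg.
v_e = Isp · g₀ = 311 × 9.80665 = 3049.9 m/s.
Using Δv = v_e ln(m₀/m_f): Δv = v_e · ln(121,000/22,585.6) = 3049.9 × ln(5.357) = 3049.9 × 1.6785 ≈ 5119 m/s.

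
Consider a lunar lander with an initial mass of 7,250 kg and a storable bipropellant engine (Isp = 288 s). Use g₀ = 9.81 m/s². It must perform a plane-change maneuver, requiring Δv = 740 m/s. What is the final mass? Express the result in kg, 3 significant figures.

final mass ≈ 5580 kg

v_e = Isp · g₀ = 288 × 9.81 = 2825.3 m/s.
m₀/m_f = exp(Δv / v_e) = exp(740 / 2825.3) = exp(0.2619) = 1.2994.
m_f = m₀ / 1.2994 = 7,250 / 1.2994 = 5,579.5 kg.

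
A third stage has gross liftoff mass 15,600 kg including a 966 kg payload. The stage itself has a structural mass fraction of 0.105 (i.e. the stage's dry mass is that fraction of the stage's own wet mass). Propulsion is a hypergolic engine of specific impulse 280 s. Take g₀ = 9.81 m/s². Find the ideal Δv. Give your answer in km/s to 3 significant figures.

Stage wet mass = m₀ − payload = 15,600 − 966 = 14,634 kg.
Stage dry mass = ε × stage wet mass = 0.105 × 14,634 = 1,536.57 kg.
Burnout mass m_f = stage dry + payload = 1,536.57 + 966 = 2,502.57 kg.
v_e = Isp · g₀ = 280 × 9.81 = 2746.8 m/s.
By the Tsiolkovsky rocket equation, Δv = v_e · ln(15,600/2,502.57) = 2746.8 × ln(6.234) = 2746.8 × 1.8300 ≈ 5027 m/s.

Δv ≈ 5.03 km/s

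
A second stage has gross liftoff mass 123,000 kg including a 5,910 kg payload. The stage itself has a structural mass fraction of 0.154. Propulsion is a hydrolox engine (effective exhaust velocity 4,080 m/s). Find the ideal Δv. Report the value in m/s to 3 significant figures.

Δv ≈ 6680 m/s

Stage wet mass = m₀ − payload = 123,000 − 5,910 = 117,090 kg.
Stage dry mass = ε × stage wet mass = 0.154 × 117,090 = 18,031.9 kg.
Burnout mass m_f = stage dry + payload = 18,031.9 + 5,910 = 23,941.9 kg.
Rocket equation: Δv = v_e · ln(123,000/23,941.9) = 4080.0 × ln(5.137) = 4080.0 × 1.6366 ≈ 6677 m/s.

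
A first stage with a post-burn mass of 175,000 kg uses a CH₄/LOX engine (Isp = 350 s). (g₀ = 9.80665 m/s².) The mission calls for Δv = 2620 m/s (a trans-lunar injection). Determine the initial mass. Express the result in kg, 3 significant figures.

v_e = Isp · g₀ = 350 × 9.80665 = 3432.3 m/s.
Using Δv = v_e ln(m₀/m_f): m₀/m_f = exp(Δv / v_e) = exp(2620 / 3432.3) = exp(0.7633) = 2.1454.
m₀ = m_f × 2.1454 = 175,000 × 2.1454 = 375,445 kg.

initial mass ≈ 375000 kg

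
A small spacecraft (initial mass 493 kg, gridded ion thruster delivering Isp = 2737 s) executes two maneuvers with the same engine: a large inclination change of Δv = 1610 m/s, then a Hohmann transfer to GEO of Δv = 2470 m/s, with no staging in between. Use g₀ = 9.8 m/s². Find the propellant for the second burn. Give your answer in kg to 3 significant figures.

v_e = Isp · g₀ = 2737 × 9.8 = 26822.6 m/s.
After the first burn: m = 493 × exp(−1610/26822.6) = 493 × 0.94174 = 464.278 kg.
After the second burn: m = 464.278 × exp(−2470/26822.6) = 464.278 × 0.91203 = 423.435 kg.
Second-burn propellant = 464.278 − 423.435 = 40.843 kg.

propellant for the second burn ≈ 40.8 kg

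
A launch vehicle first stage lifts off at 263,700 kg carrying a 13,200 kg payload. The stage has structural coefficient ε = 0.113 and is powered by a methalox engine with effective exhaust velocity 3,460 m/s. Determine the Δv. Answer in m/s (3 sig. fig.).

Δv ≈ 6400 m/s

Stage wet mass = m₀ − payload = 263,700 − 13,200 = 250,500 kg.
Stage dry mass = ε × stage wet mass = 0.113 × 250,500 = 28,306.5 kg.
Burnout mass m_f = stage dry + payload = 28,306.5 + 13,200 = 41,506.5 kg.
By the Tsiolkovsky rocket equation, Δv = v_e · ln(263,700/41,506.5) = 3460.0 × ln(6.353) = 3460.0 × 1.8490 ≈ 6397 m/s.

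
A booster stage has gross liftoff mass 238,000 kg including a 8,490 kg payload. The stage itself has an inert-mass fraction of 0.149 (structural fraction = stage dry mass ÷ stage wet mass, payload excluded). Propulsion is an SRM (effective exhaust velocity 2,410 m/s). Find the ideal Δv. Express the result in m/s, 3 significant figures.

Stage wet mass = m₀ − payload = 238,000 − 8,490 = 229,510 kg.
Stage dry mass = ε × stage wet mass = 0.149 × 229,510 = 34,197 kg.
Burnout mass m_f = stage dry + payload = 34,197 + 8,490 = 42,687 kg.
Δv = v_e · ln(238,000/42,687) = 2410.0 × ln(5.575) = 2410.0 × 1.7184 ≈ 4141 m/s.

Δv ≈ 4140 m/s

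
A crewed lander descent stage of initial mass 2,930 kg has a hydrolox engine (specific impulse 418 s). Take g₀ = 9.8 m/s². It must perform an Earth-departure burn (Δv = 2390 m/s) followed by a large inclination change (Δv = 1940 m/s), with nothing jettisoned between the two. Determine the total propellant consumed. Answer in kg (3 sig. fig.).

v_e = Isp · g₀ = 418 × 9.8 = 4096.4 m/s.
After the first burn: m = 2930 × exp(−2390/4096.4) = 2930 × 0.55798 = 1,634.88 kg.
After the second burn: m = 1,634.88 × exp(−1940/4096.4) = 1,634.88 × 0.62276 = 1,018.14 kg.
Total propellant = m₀ − m_final = 2930 − 1,018.14 = 1,911.86 kg.

total propellant consumed ≈ 1910 kg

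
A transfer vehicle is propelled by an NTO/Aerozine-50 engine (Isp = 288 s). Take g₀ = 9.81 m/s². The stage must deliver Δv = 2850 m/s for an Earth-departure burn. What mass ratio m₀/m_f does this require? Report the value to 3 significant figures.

v_e = Isp · g₀ = 288 × 9.81 = 2825.3 m/s.
From the ideal rocket equation, m₀/m_f = exp(Δv / v_e) = exp(2850 / 2825.3) = exp(1.0087) = 2.7422.

mass ratio ≈ 2.74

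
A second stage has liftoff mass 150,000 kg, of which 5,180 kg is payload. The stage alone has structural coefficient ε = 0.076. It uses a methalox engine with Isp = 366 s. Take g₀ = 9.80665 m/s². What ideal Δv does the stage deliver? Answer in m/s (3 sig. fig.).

Δv ≈ 7990 m/s

Stage wet mass = m₀ − payload = 150,000 − 5,180 = 144,820 kg.
Stage dry mass = ε × stage wet mass = 0.076 × 144,820 = 11,006.3 kg.
Burnout mass m_f = stage dry + payload = 11,006.3 + 5,180 = 16,186.3 kg.
v_e = Isp · g₀ = 366 × 9.80665 = 3589.2 m/s.
Δv = v_e · ln(150,000/16,186.3) = 3589.2 × ln(9.267) = 3589.2 × 2.2265 ≈ 7991 m/s.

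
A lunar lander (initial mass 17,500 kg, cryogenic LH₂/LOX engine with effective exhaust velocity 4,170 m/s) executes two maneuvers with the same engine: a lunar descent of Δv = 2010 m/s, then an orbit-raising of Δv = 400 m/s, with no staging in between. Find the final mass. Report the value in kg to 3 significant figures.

final mass ≈ 9820 kg

After the first burn: m = 17500 × exp(−2010/4170.0) = 17500 × 0.61754 = 10,807 kg.
After the second burn: m = 10,807 × exp(−400/4170.0) = 10,807 × 0.90853 = 9,818.48 kg.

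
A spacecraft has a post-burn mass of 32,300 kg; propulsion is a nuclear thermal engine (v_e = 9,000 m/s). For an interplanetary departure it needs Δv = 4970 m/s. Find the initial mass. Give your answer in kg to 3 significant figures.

m₀/m_f = exp(Δv / v_e) = exp(4970 / 9000.0) = exp(0.5522) = 1.7371.
m₀ = m_f × 1.7371 = 32,300 × 1.7371 = 56,108.3 kg.

initial mass ≈ 56100 kg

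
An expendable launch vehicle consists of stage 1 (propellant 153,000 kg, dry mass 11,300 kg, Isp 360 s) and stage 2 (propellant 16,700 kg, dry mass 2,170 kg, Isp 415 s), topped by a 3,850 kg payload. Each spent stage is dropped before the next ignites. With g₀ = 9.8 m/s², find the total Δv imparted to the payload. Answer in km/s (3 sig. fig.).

Ignition mass of stage 1 = 153,000+11,300 + 16,700+2,170 + 3,850 = 187,020 kg.
Stage 1: m₀ = 187,020 kg, m_f = 187,020 − 153,000 = 34,020 kg; Δv = 360×9.8×ln(5.497) = 3528.0×1.7043 ≈ 6013 m/s.
Stage 2: m₀ = 22,720 kg, m_f = 22,720 − 16,700 = 6,020 kg; Δv = 415×9.8×ln(3.774) = 4067.0×1.3282 ≈ 5402 m/s.
Total Δv = 6013 + 5402 = 11415 m/s.

Δv ≈ 11.4 km/s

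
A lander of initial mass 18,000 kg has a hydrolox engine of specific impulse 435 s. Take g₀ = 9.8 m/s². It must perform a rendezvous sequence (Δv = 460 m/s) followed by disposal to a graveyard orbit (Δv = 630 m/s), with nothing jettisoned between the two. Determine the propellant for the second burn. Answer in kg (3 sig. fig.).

propellant for the second burn ≈ 2220 kg

v_e = Isp · g₀ = 435 × 9.8 = 4263.0 m/s.
After the first burn: m = 18000 × exp(−460/4263.0) = 18000 × 0.89771 = 16,158.8 kg.
After the second burn: m = 16,158.8 × exp(−630/4263.0) = 16,158.8 × 0.86262 = 13,938.9 kg.
Second-burn propellant = 16,158.8 − 13,938.9 = 2,219.9 kg.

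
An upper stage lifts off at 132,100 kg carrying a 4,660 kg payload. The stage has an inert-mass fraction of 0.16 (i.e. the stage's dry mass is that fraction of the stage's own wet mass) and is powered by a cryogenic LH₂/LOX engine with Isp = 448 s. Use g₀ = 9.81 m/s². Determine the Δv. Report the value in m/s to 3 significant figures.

Stage wet mass = m₀ − payload = 132,100 − 4,660 = 127,440 kg.
Stage dry mass = ε × stage wet mass = 0.16 × 127,440 = 20,390.4 kg.
Burnout mass m_f = stage dry + payload = 20,390.4 + 4,660 = 25,050.4 kg.
v_e = Isp · g₀ = 448 × 9.81 = 4394.9 m/s.
Rocket equation: Δv = v_e · ln(132,100/25,050.4) = 4394.9 × ln(5.273) = 4394.9 × 1.6627 ≈ 7307 m/s.

Δv ≈ 7310 m/s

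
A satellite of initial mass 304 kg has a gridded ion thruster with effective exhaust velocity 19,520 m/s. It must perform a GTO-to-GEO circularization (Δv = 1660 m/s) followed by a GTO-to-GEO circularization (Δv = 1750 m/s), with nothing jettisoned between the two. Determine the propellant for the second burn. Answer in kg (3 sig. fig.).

After the first burn: m = 304 × exp(−1660/19520.0) = 304 × 0.91847 = 279.215 kg.
After the second burn: m = 279.215 × exp(−1750/19520.0) = 279.215 × 0.91425 = 255.272 kg.
Second-burn propellant = 279.215 − 255.272 = 23.943 kg.

propellant for the second burn ≈ 23.9 kg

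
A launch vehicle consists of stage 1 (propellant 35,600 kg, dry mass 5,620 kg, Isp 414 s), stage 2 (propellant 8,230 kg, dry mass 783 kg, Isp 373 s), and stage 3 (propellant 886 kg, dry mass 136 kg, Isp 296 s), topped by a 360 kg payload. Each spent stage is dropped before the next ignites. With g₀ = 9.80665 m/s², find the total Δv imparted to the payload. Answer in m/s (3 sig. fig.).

Ignition mass of stage 1 = 35,600+5,620 + 8,230+783 + 886+136 + 360 = 51,615 kg.
Stage 1: m₀ = 51,615 kg, m_f = 51,615 − 35,600 = 16,015 kg; Δv = 414×9.80665×ln(3.223) = 4060.0×1.1703 ≈ 4751 m/s.
Stage 2: m₀ = 10,395 kg, m_f = 10,395 − 8,230 = 2,165 kg; Δv = 373×9.80665×ln(4.801) = 3657.9×1.5689 ≈ 5739 m/s.
Stage 3: m₀ = 1,382 kg, m_f = 1,382 − 886 = 496 kg; Δv = 296×9.80665×ln(2.786) = 2902.8×1.0247 ≈ 2974 m/s.
Total Δv = 4751 + 5739 + 2974 = 13464 m/s.

Δv ≈ 13500 m/s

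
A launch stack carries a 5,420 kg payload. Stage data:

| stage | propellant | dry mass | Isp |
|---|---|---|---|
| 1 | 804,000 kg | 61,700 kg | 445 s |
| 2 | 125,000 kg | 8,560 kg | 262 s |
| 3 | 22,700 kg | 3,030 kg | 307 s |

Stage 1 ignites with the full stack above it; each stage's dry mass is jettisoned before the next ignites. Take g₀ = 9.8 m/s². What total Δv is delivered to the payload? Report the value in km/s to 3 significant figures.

Δv ≈ 14.2 km/s

Ignition mass of stage 1 = 804,000+61,700 + 125,000+8,560 + 22,700+3,030 + 5,420 = 1,030,410 kg.
Stage 1: m₀ = 1,030,410 kg, m_f = 1,030,410 − 804,000 = 226,410 kg; Δv = 445×9.8×ln(4.551) = 4361.0×1.5154 ≈ 6609 m/s.
Stage 2: m₀ = 164,710 kg, m_f = 164,710 − 125,000 = 39,710 kg; Δv = 262×9.8×ln(4.148) = 2567.6×1.4226 ≈ 3653 m/s.
Stage 3: m₀ = 31,150 kg, m_f = 31,150 − 22,700 = 8,450 kg; Δv = 307×9.8×ln(3.686) = 3008.6×1.3046 ≈ 3925 m/s.
Total Δv = 6609 + 3653 + 3925 = 14187 m/s.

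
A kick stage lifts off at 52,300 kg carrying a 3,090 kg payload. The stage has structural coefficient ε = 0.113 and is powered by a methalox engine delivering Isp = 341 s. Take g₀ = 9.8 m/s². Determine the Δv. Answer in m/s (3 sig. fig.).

Stage wet mass = m₀ − payload = 52,300 − 3,090 = 49,210 kg.
Stage dry mass = ε × stage wet mass = 0.113 × 49,210 = 5,560.73 kg.
Burnout mass m_f = stage dry + payload = 5,560.73 + 3,090 = 8,650.73 kg.
v_e = Isp · g₀ = 341 × 9.8 = 3341.8 m/s.
Δv = v_e · ln(52,300/8,650.73) = 3341.8 × ln(6.046) = 3341.8 × 1.7994 ≈ 6013 m/s.

Δv ≈ 6010 m/s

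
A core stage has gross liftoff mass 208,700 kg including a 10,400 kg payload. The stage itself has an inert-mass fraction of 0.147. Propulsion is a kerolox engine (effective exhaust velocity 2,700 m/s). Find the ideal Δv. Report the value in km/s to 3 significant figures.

Stage wet mass = m₀ − payload = 208,700 − 10,400 = 198,300 kg.
Stage dry mass = ε × stage wet mass = 0.147 × 198,300 = 29,150.1 kg.
Burnout mass m_f = stage dry + payload = 29,150.1 + 10,400 = 39,550.1 kg.
Δv = v_e · ln(208,700/39,550.1) = 2700.0 × ln(5.277) = 2700.0 × 1.6633 ≈ 4491 m/s.

Δv ≈ 4.49 km/s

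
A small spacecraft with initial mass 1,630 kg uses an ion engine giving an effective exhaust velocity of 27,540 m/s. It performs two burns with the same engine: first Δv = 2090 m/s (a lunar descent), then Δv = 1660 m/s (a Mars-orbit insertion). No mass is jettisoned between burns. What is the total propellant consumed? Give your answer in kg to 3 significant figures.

After the first burn: m = 1630 × exp(−2090/27540.0) = 1630 × 0.92692 = 1,510.88 kg.
After the second burn: m = 1,510.88 × exp(−1660/27540.0) = 1,510.88 × 0.94150 = 1,422.49 kg.
Total propellant = m₀ − m_final = 1630 − 1,422.49 = 207.51 kg.

total propellant consumed ≈ 208 kg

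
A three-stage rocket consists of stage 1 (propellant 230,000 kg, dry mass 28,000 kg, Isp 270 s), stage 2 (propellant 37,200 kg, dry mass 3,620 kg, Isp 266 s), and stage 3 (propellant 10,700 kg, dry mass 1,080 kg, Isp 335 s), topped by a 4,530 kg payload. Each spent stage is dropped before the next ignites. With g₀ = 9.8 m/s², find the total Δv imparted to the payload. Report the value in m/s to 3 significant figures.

Ignition mass of stage 1 = 230,000+28,000 + 37,200+3,620 + 10,700+1,080 + 4,530 = 315,130 kg.
Stage 1: m₀ = 315,130 kg, m_f = 315,130 − 230,000 = 85,130 kg; Δv = 270×9.8×ln(3.702) = 2646.0×1.3088 ≈ 3463 m/s.
Stage 2: m₀ = 57,130 kg, m_f = 57,130 − 37,200 = 19,930 kg; Δv = 266×9.8×ln(2.867) = 2606.8×1.0531 ≈ 2745 m/s.
Stage 3: m₀ = 16,310 kg, m_f = 16,310 − 10,700 = 5,610 kg; Δv = 335×9.8×ln(2.907) = 3283.0×1.0672 ≈ 3504 m/s.
Total Δv = 3463 + 2745 + 3504 = 9712 m/s.

Δv ≈ 9710 m/s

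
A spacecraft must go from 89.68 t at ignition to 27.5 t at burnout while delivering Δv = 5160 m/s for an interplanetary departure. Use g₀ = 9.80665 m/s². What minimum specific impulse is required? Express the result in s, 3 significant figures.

ln(m₀/m_f) = ln(89680/27500) = ln(3.261) = 1.1821.
Rocket equation: v_e = Δv / ln(m₀/m_f) = 5160 / 1.1821 = 4365.3 m/s.
Isp = v_e / g₀ = 4365.3 / 9.80665 = 445.1 s.

Isp ≈ 445 s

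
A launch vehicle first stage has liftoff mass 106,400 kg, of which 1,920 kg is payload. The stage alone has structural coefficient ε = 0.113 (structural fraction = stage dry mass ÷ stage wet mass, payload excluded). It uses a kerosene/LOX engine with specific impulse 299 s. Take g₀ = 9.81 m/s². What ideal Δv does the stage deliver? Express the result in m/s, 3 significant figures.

Stage wet mass = m₀ − payload = 106,400 − 1,920 = 104,480 kg.
Stage dry mass = ε × stage wet mass = 0.113 × 104,480 = 11,806.2 kg.
Burnout mass m_f = stage dry + payload = 11,806.2 + 1,920 = 13,726.2 kg.
v_e = Isp · g₀ = 299 × 9.81 = 2933.2 m/s.
Δv = v_e · ln(106,400/13,726.2) = 2933.2 × ln(7.752) = 2933.2 × 2.0479 ≈ 6007 m/s.

Δv ≈ 6010 m/s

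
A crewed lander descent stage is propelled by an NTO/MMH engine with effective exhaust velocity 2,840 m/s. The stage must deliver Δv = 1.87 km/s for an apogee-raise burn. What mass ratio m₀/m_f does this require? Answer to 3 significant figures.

m₀/m_f = exp(Δv / v_e) = exp(1870 / 2840.0) = exp(0.6585) = 1.9318.

mass ratio ≈ 1.93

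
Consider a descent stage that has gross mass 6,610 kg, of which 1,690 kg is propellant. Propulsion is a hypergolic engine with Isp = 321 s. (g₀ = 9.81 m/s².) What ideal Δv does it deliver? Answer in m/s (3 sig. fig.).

Δv ≈ 930 m/s

v_e = Isp · g₀ = 321 × 9.81 = 3149.0 m/s.
m_f = m₀ − m_prop = 6,610 − 1,690 = 4,920 kg.
Δv = v_e · ln(m₀/m_f) = 3149.0 × ln(1.343) = 3149.0 × 0.2953 ≈ 929.8 m/s.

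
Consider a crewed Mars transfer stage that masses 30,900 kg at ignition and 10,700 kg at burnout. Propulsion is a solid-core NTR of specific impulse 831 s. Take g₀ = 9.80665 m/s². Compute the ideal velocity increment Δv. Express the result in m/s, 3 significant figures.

v_e = Isp · g₀ = 831 × 9.80665 = 8149.3 m/s.
Using Δv = v_e ln(m₀/m_f): Δv = v_e · ln(m₀/m_f) = 8149.3 × ln(2.888) = 8149.3 × 1.0605 ≈ 8642.5 m/s.

Δv ≈ 8640 m/s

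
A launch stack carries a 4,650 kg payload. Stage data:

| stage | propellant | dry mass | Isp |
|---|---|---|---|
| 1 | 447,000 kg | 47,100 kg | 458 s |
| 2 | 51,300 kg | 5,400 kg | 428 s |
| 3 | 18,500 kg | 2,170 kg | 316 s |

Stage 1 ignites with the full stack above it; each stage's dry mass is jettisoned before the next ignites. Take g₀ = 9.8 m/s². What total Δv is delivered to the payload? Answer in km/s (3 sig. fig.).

Δv ≈ 14.9 km/s

Ignition mass of stage 1 = 447,000+47,100 + 51,300+5,400 + 18,500+2,170 + 4,650 = 576,120 kg.
Stage 1: m₀ = 576,120 kg, m_f = 576,120 − 447,000 = 129,120 kg; Δv = 458×9.8×ln(4.462) = 4488.4×1.4956 ≈ 6713 m/s.
Stage 2: m₀ = 82,020 kg, m_f = 82,020 − 51,300 = 30,720 kg; Δv = 428×9.8×ln(2.67) = 4194.4×0.9820 ≈ 4119 m/s.
Stage 3: m₀ = 25,320 kg, m_f = 25,320 − 18,500 = 6,820 kg; Δv = 316×9.8×ln(3.713) = 3096.8×1.3117 ≈ 4062 m/s.
Total Δv = 6713 + 4119 + 4062 = 14894 m/s.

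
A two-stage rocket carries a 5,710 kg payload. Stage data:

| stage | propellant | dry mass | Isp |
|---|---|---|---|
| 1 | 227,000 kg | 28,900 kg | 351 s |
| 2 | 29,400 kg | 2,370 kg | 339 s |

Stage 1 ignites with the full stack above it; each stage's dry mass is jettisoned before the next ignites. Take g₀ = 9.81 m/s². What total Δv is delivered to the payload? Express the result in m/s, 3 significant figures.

Δv ≈ 10200 m/s

Ignition mass of stage 1 = 227,000+28,900 + 29,400+2,370 + 5,710 = 293,380 kg.
Stage 1: m₀ = 293,380 kg, m_f = 293,380 − 227,000 = 66,380 kg; Δv = 351×9.81×ln(4.42) = 3443.3×1.4861 ≈ 5117 m/s.
Stage 2: m₀ = 37,480 kg, m_f = 37,480 − 29,400 = 8,080 kg; Δv = 339×9.81×ln(4.639) = 3325.6×1.5344 ≈ 5103 m/s.
Total Δv = 5117 + 5103 = 10220 m/s.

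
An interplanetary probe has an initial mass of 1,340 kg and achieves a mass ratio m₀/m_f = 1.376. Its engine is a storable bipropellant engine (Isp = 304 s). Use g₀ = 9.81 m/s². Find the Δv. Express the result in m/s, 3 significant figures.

v_e = Isp · g₀ = 304 × 9.81 = 2982.2 m/s.
Δv = v_e · ln(1.376) = 2982.2 × 0.3192 ≈ 951.9 m/s.

Δv ≈ 952 m/s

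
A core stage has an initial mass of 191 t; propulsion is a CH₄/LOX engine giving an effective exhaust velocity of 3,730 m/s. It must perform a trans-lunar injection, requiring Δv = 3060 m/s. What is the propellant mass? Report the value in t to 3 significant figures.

propellant mass ≈ 107 t

m₀/m_f = exp(Δv / v_e) = exp(3060 / 3730.0) = exp(0.8204) = 2.2714.
m_f = 191 / 2.2714 = 84.0891 t, so propellant = m₀ − m_f = 191 − 84.0891 = 106.9109 t.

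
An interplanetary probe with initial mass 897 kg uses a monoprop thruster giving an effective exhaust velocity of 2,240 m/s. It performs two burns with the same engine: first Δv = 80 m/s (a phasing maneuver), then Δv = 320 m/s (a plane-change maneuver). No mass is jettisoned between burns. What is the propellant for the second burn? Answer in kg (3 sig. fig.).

propellant for the second burn ≈ 115 kg

After the first burn: m = 897 × exp(−80/2240.0) = 897 × 0.96492 = 865.533 kg.
After the second burn: m = 865.533 × exp(−320/2240.0) = 865.533 × 0.86688 = 750.313 kg.
Second-burn propellant = 865.533 − 750.313 = 115.22 kg.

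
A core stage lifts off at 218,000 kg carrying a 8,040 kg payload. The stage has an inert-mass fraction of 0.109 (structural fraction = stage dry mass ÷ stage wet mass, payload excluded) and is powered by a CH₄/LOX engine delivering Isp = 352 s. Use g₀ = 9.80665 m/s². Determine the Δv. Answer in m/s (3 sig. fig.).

Δv ≈ 6740 m/s

Stage wet mass = m₀ − payload = 218,000 − 8,040 = 209,960 kg.
Stage dry mass = ε × stage wet mass = 0.109 × 209,960 = 22,885.6 kg.
Burnout mass m_f = stage dry + payload = 22,885.6 + 8,040 = 30,925.6 kg.
v_e = Isp · g₀ = 352 × 9.80665 = 3451.9 m/s.
From the ideal rocket equation, Δv = v_e · ln(218,000/30,925.6) = 3451.9 × ln(7.049) = 3451.9 × 1.9529 ≈ 6741 m/s.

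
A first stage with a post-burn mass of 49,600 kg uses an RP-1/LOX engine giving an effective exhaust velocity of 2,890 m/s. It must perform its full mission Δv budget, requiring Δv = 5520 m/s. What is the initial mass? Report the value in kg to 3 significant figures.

By the Tsiolkovsky rocket equation, m₀/m_f = exp(Δv / v_e) = exp(5520 / 2890.0) = exp(1.9100) = 6.7533.
m₀ = m_f × 6.7533 = 49,600 × 6.7533 = 334,964 kg.

initial mass ≈ 335000 kg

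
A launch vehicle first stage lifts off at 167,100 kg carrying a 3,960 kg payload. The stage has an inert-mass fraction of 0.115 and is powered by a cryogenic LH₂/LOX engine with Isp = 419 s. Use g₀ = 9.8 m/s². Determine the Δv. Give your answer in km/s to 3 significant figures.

Δv ≈ 8.19 km/s

Stage wet mass = m₀ − payload = 167,100 − 3,960 = 163,140 kg.
Stage dry mass = ε × stage wet mass = 0.115 × 163,140 = 18,761.1 kg.
Burnout mass m_f = stage dry + payload = 18,761.1 + 3,960 = 22,721.1 kg.
v_e = Isp · g₀ = 419 × 9.8 = 4106.2 m/s.
Using Δv = v_e ln(m₀/m_f): Δv = v_e · ln(167,100/22,721.1) = 4106.2 × ln(7.354) = 4106.2 × 1.9953 ≈ 8193 m/s.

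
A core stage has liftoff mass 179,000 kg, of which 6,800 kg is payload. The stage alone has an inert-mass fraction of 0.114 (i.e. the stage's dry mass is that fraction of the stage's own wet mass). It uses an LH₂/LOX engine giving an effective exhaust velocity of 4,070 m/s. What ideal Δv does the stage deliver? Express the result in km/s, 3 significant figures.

Stage wet mass = m₀ − payload = 179,000 − 6,800 = 172,200 kg.
Stage dry mass = ε × stage wet mass = 0.114 × 172,200 = 19,630.8 kg.
Burnout mass m_f = stage dry + payload = 19,630.8 + 6,800 = 26,430.8 kg.
From the ideal rocket equation, Δv = v_e · ln(179,000/26,430.8) = 4070.0 × ln(6.772) = 4070.0 × 1.9129 ≈ 7785 m/s.

Δv ≈ 7.79 km/s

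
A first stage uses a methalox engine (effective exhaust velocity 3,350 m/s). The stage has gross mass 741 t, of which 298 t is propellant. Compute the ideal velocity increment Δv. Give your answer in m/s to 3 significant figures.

m_f = m₀ − m_prop = 741 − 298 = 443 t.
From the ideal rocket equation, Δv = v_e · ln(m₀/m_f) = 3350.0 × ln(1.673) = 3350.0 × 0.5144 ≈ 1723.3 m/s.

Δv ≈ 1720 m/s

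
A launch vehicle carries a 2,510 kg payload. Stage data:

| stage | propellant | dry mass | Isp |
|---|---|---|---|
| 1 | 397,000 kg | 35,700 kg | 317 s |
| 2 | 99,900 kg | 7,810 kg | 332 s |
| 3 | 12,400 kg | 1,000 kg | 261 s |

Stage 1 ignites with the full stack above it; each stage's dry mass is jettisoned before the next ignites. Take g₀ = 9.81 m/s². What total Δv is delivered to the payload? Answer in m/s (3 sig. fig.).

Δv ≈ 13100 m/s

Ignition mass of stage 1 = 397,000+35,700 + 99,900+7,810 + 12,400+1,000 + 2,510 = 556,320 kg.
Stage 1: m₀ = 556,320 kg, m_f = 556,320 − 397,000 = 159,320 kg; Δv = 317×9.81×ln(3.492) = 3109.8×1.2504 ≈ 3889 m/s.
Stage 2: m₀ = 123,620 kg, m_f = 123,620 − 99,900 = 23,720 kg; Δv = 332×9.81×ln(5.212) = 3256.9×1.6509 ≈ 5377 m/s.
Stage 3: m₀ = 15,910 kg, m_f = 15,910 − 12,400 = 3,510 kg; Δv = 261×9.81×ln(4.533) = 2560.4×1.5113 ≈ 3870 m/s.
Total Δv = 3889 + 5377 + 3870 = 13136 m/s.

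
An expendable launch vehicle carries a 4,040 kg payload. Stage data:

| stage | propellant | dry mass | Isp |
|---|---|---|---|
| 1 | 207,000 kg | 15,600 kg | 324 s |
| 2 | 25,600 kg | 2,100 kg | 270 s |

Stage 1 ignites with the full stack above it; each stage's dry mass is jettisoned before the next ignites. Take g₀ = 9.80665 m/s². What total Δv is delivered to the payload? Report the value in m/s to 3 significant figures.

Ignition mass of stage 1 = 207,000+15,600 + 25,600+2,100 + 4,040 = 254,340 kg.
Stage 1: m₀ = 254,340 kg, m_f = 254,340 − 207,000 = 47,340 kg; Δv = 324×9.80665×ln(5.373) = 3177.4×1.6813 ≈ 5342 m/s.
Stage 2: m₀ = 31,740 kg, m_f = 31,740 − 25,600 = 6,140 kg; Δv = 270×9.80665×ln(5.169) = 2647.8×1.6428 ≈ 4350 m/s.
Total Δv = 5342 + 4350 = 9692 m/s.

Δv ≈ 9690 m/s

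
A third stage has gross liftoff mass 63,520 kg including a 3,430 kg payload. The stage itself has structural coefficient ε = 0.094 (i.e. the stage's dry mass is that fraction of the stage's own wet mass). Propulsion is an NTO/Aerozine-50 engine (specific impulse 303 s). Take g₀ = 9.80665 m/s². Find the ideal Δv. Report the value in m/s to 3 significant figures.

Δv ≈ 5780 m/s

Stage wet mass = m₀ − payload = 63,520 − 3,430 = 60,090 kg.
Stage dry mass = ε × stage wet mass = 0.094 × 60,090 = 5,648.46 kg.
Burnout mass m_f = stage dry + payload = 5,648.46 + 3,430 = 9,078.46 kg.
v_e = Isp · g₀ = 303 × 9.80665 = 2971.4 m/s.
By the Tsiolkovsky rocket equation, Δv = v_e · ln(63,520/9,078.46) = 2971.4 × ln(6.997) = 2971.4 × 1.9455 ≈ 5781 m/s.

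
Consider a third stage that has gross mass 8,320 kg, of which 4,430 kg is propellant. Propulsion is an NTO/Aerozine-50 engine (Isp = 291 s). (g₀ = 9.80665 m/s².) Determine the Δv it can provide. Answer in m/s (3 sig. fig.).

Δv ≈ 2170 m/s

v_e = Isp · g₀ = 291 × 9.80665 = 2853.7 m/s.
m_f = m₀ − m_prop = 8,320 − 4,430 = 3,890 kg.
Rocket equation: Δv = v_e · ln(m₀/m_f) = 2853.7 × ln(2.139) = 2853.7 × 0.7603 ≈ 2169.6 m/s.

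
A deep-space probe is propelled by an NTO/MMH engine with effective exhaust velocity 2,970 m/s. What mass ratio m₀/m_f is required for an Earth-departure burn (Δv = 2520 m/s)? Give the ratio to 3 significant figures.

m₀/m_f = exp(Δv / v_e) = exp(2520 / 2970.0) = exp(0.8485) = 2.3361.

mass ratio ≈ 2.34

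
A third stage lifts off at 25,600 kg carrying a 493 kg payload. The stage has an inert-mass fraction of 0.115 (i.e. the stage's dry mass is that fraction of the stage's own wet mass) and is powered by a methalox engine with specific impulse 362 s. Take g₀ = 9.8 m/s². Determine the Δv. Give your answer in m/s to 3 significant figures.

Stage wet mass = m₀ − payload = 25,600 − 493 = 25,107 kg.
Stage dry mass = ε × stage wet mass = 0.115 × 25,107 = 2,887.31 kg.
Burnout mass m_f = stage dry + payload = 2,887.31 + 493 = 3,380.31 kg.
v_e = Isp · g₀ = 362 × 9.8 = 3547.6 m/s.
Rocket equation: Δv = v_e · ln(25,600/3,380.31) = 3547.6 × ln(7.573) = 3547.6 × 2.0246 ≈ 7183 m/s.

Δv ≈ 7180 m/s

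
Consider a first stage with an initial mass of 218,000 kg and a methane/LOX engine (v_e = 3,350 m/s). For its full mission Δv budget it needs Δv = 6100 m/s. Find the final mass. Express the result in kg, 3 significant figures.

final mass ≈ 35300 kg

From the ideal rocket equation, m₀/m_f = exp(Δv / v_e) = exp(6100 / 3350.0) = exp(1.8209) = 6.1774.
m_f = m₀ / 6.1774 = 218,000 / 6.1774 = 35,289.9 kg.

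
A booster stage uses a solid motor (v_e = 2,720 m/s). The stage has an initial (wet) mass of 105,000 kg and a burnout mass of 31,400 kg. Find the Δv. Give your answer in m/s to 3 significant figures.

Using Δv = v_e ln(m₀/m_f): Δv = v_e · ln(m₀/m_f) = 2720.0 × ln(3.344) = 2720.0 × 1.2072 ≈ 3283.5 m/s.

Δv ≈ 3280 m/s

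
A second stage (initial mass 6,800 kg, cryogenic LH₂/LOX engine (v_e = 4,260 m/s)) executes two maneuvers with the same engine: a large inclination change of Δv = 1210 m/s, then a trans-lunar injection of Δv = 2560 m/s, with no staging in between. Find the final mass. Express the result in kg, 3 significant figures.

After the first burn: m = 6800 × exp(−1210/4260.0) = 6800 × 0.75274 = 5,118.63 kg.
After the second burn: m = 5,118.63 × exp(−2560/4260.0) = 5,118.63 × 0.54830 = 2,806.54 kg.

final mass ≈ 2810 kg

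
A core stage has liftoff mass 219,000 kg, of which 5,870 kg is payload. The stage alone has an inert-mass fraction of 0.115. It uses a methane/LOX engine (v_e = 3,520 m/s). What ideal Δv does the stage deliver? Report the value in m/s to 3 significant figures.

Δv ≈ 6950 m/s

Stage wet mass = m₀ − payload = 219,000 − 5,870 = 213,130 kg.
Stage dry mass = ε × stage wet mass = 0.115 × 213,130 = 24,510 kg.
Burnout mass m_f = stage dry + payload = 24,510 + 5,870 = 30,380 kg.
Δv = v_e · ln(219,000/30,380) = 3520.0 × ln(7.209) = 3520.0 × 1.9753 ≈ 6953 m/s.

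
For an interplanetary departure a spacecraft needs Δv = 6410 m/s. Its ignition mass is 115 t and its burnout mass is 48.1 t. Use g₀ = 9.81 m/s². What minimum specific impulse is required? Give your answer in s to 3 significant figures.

ln(m₀/m_f) = ln(115000/48100) = ln(2.391) = 0.8716.
Using Δv = v_e ln(m₀/m_f): v_e = Δv / ln(m₀/m_f) = 6410 / 0.8716 = 7353.9 m/s.
Isp = v_e / g₀ = 7353.9 / 9.81 = 749.6 s.

Isp ≈ 750 s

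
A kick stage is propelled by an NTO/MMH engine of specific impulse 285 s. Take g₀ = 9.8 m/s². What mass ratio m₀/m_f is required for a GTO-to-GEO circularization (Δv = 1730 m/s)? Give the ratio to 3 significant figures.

v_e = Isp · g₀ = 285 × 9.8 = 2793.0 m/s.
From the ideal rocket equation, m₀/m_f = exp(Δv / v_e) = exp(1730 / 2793.0) = exp(0.6194) = 1.8578.

mass ratio ≈ 1.86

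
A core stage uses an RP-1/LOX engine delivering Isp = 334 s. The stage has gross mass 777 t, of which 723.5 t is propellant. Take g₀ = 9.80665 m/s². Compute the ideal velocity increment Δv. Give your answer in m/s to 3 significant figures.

v_e = Isp · g₀ = 334 × 9.80665 = 3275.4 m/s.
m_f = m₀ − m_prop = 777 − 723.5 = 53.5 t.
By the Tsiolkovsky rocket equation, Δv = v_e · ln(m₀/m_f) = 3275.4 × ln(14.52) = 3275.4 × 2.6758 ≈ 8764.2 m/s.

Δv ≈ 8760 m/s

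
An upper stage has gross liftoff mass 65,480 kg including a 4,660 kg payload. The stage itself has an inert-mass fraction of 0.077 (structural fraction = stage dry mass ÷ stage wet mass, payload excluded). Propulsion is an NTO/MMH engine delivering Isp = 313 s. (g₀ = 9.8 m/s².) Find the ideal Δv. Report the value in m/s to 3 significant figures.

Δv ≈ 5970 m/s

Stage wet mass = m₀ − payload = 65,480 − 4,660 = 60,820 kg.
Stage dry mass = ε × stage wet mass = 0.077 × 60,820 = 4,683.14 kg.
Burnout mass m_f = stage dry + payload = 4,683.14 + 4,660 = 9,343.14 kg.
v_e = Isp · g₀ = 313 × 9.8 = 3067.4 m/s.
Δv = v_e · ln(65,480/9,343.14) = 3067.4 × ln(7.008) = 3067.4 × 1.9471 ≈ 5973 m/s.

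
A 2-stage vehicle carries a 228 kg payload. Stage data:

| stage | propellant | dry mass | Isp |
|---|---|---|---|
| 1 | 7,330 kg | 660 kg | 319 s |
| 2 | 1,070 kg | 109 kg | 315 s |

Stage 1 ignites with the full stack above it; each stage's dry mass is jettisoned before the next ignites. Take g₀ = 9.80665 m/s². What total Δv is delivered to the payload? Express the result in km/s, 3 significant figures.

Ignition mass of stage 1 = 7,330+660 + 1,070+109 + 228 = 9,397 kg.
Stage 1: m₀ = 9,397 kg, m_f = 9,397 − 7,330 = 2,067 kg; Δv = 319×9.80665×ln(4.546) = 3128.3×1.5143 ≈ 4737 m/s.
Stage 2: m₀ = 1,407 kg, m_f = 1,407 − 1,070 = 337 kg; Δv = 315×9.80665×ln(4.175) = 3089.1×1.4291 ≈ 4415 m/s.
Total Δv = 4737 + 4415 = 9152 m/s.

Δv ≈ 9.15 km/s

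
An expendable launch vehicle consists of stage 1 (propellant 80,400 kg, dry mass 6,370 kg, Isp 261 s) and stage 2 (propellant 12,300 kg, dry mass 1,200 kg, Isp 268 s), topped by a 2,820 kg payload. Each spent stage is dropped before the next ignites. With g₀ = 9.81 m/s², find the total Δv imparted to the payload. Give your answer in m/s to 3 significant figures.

Δv ≈ 7560 m/s

Ignition mass of stage 1 = 80,400+6,370 + 12,300+1,200 + 2,820 = 103,090 kg.
Stage 1: m₀ = 103,090 kg, m_f = 103,090 − 80,400 = 22,690 kg; Δv = 261×9.81×ln(4.543) = 2560.4×1.5137 ≈ 3876 m/s.
Stage 2: m₀ = 16,320 kg, m_f = 16,320 − 12,300 = 4,020 kg; Δv = 268×9.81×ln(4.06) = 2629.1×1.4011 ≈ 3684 m/s.
Total Δv = 3876 + 3684 = 7560 m/s.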